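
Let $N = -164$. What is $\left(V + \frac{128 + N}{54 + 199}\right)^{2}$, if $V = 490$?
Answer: $\frac{15359636356}{64009} \approx 2.3996 \cdot 10^{5}$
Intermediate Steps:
$\left(V + \frac{128 + N}{54 + 199}\right)^{2} = \left(490 + \frac{128 - 164}{54 + 199}\right)^{2} = \left(490 - \frac{36}{253}\right)^{2} = \left(\frac{123934}{253}\right)^{2} = \frac{15359636356}{64009}$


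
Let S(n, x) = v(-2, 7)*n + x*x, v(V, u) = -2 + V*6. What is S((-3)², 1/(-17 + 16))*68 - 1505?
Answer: -10005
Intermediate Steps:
v(V, u) = -2 + 6*V
S(n, x) = x² - 14*n (S(n, x) = (-2 + 6*(-2))*n + x*x = (-2 - 12)*n + x² = -14*n + x² = x² - 14*n)
S((-3)², 1/(-17 + 16))*68 - 1505 = ((1/(-17 + 16))² - 14*(-3)²)*68 - 1505 = ((1/(-1))² - 14*9)*68 - 1505 = ((-1)² - 126)*68 - 1505 = (1 - 126)*68 - 1505 = -125*68 - 1505 = -8500 - 1505 = -10005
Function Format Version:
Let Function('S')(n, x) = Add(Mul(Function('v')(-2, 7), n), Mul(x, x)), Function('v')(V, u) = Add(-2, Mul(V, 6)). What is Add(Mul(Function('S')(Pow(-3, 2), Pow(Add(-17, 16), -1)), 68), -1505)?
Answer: -10005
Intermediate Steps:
Function('v')(V, u) = Add(-2, Mul(6, V))
Function('S')(n, x) = Add(Pow(x, 2), Mul(-14, n)) (Function('S')(n, x) = Add(Mul(Add(-2, Mul(6, -2)), n), Mul(x, x)) = Add(Mul(Add(-2, -12), n), Pow(x, 2)) = Add(Mul(-14, n), Pow(x, 2)) = Add(Pow(x, 2), Mul(-14, n)))
Add(Mul(Function('S')(Pow(-3, 2), Pow(Add(-17, 16), -1)), 68), -1505) = Add(Mul(Add(Pow(Pow(Add(-17, 16), -1), 2), Mul(-14, Pow(-3, 2))), 68), -1505) = Add(Mul(Add(Pow(Pow(-1, -1), 2), Mul(-14, 9)), 68), -1505) = Add(Mul(Add(Pow(-1, 2), -126), 68), -1505) = Add(Mul(Add(1, -126), 68), -1505) = Add(Mul(-125, 68), -1505) = Add(-8500, -1505) = -10005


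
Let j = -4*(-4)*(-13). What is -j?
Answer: 208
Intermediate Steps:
j = -208 (j = 16*(-13) = -208)
-j = -1*(-208) = 208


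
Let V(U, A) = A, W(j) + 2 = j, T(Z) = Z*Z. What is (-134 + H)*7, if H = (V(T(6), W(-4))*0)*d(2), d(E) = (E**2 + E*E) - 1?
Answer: -938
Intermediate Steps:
T(Z) = Z**2
W(j) = -2 + j
d(E) = -1 + 2*E**2 (d(E) = (E**2 + E**2) - 1 = 2*E**2 - 1 = -1 + 2*E**2)
H = 0 (H = ((-2 - 4)*0)*(-1 + 2*2**2) = (-6*0)*(-1 + 2*4) = 0*(-1 + 8) = 0*7 = 0)
(-134 + H)*7 = (-134 + 0)*7 = -134*7 = -938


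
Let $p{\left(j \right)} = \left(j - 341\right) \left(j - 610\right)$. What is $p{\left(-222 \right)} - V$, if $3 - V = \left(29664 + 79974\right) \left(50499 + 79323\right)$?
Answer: $14233892849$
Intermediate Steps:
$V = -14233424433$ ($V = 3 - \left(29664 + 79974\right) \left(50499 + 79323\right) = 3 - 109638 \cdot 129822 = 3 - 14233424436 = -14233424433$)
$p{\left(j \right)} = \left(-610 + j\right) \left(-341 + j\right)$ ($p{\left(j \right)} = \left(-341 + j\right) \left(-610 + j\right) = \left(-610 + j\right) \left(-341 + j\right)$)
$p{\left(-222 \right)} - V = \left(208010 + \left(-222\right)^{2} - -211122\right) - -14233424433 = \left(208010 + 49284 + 211122\right) + 14233424433 = 468416 + 14233424433 = 14233892849$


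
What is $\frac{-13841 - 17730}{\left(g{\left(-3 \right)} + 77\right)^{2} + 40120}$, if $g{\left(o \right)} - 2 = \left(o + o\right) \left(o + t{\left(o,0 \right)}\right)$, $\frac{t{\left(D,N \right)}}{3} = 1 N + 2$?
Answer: $- \frac{31571}{43841} \approx -0.72013$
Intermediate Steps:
$t{\left(D,N \right)} = 6 + 3 N$ ($t{\left(D,N \right)} = 3 \left(1 N + 2\right) = 3 \left(N + 2\right) = 3 \left(2 + N\right) = 6 + 3 N$)
$g{\left(o \right)} = 2 + 2 o \left(6 + o\right)$ ($g{\left(o \right)} = 2 + \left(o + o\right) \left(o + \left(6 + 3 \cdot 0\right)\right) = 2 + 2 o \left(o + \left(6 + 0\right)\right) = 2 + 2 o \left(o + 6\right) = 2 + 2 o \left(6 + o\right)$)
$\frac{-13841 - 17730}{\left(g{\left(-3 \right)} + 77\right)^{2} + 40120} = \frac{-13841 - 17730}{\left(\left(2 + 2 \left(-3\right)^{2} + 12 \left(-3\right)\right) + 77\right)^{2} + 40120} = - \frac{31571}{\left(\left(2 + 2 \cdot 9 - 36\right) + 77\right)^{2} + 40120} = - \frac{31571}{\left(\left(2 + 18 - 36\right) + 77\right)^{2} + 40120} = - \frac{31571}{\left(-16 + 77\right)^{2} + 40120} = - \frac{31571}{61^{2} + 40120} = - \frac{31571}{3721 + 40120} = - \frac{31571}{43841}$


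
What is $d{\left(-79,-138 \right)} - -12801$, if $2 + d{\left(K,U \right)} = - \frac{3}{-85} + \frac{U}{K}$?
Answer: $\frac{85957252}{6715} \approx 12801.0$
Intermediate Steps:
$d{\left(K,U \right)} = - \frac{167}{85} + \frac{U}{K}$ ($d{\left(K,U \right)} = -2 + \left(- \frac{3}{-85} + \frac{U}{K}\right) = -2 + \left(\left(-3\right) \left(- \frac{1}{85}\right) + \frac{U}{K}\right) = -2 + \left(\frac{3}{85} + \frac{U}{K}\right) = - \frac{167}{85} + \frac{U}{K}$)
$d{\left(-79,-138 \right)} - -12801 = \left(- \frac{167}{85} - \frac{138}{-79}\right) - -12801 = \left(- \frac{167}{85} - - \frac{138}{79}\right) + 12801 = \left(- \frac{167}{85} + \frac{138}{79}\right) + 12801 = - \frac{1463}{6715} + 12801 = \frac{85957252}{6715}$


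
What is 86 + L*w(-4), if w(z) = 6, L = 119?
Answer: 800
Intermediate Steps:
86 + L*w(-4) = 86 + 119*6 = 86 + 714 = 800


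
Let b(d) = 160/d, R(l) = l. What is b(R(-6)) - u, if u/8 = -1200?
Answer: 28720/3 ≈ 9573.3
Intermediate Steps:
u = -9600 (u = 8*(-1200) = -9600)
b(R(-6)) - u = 160/(-6) - 1*(-9600) = 160*(-1/6) + 9600 = -80/3 + 9600 = 28720/3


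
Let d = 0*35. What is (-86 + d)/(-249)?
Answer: 86/249 ≈ 0.34538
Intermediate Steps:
d = 0
(-86 + d)/(-249) = (-86 + 0)/(-249) = -86*(-1/249) = 86/249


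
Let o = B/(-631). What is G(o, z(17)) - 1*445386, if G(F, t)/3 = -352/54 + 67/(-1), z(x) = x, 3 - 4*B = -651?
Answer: -4010459/9 ≈ -4.4561e+5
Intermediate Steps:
B = 327/2 (B = 3/4 - 1/4*(-651) = 3/4 + 651/4 = 327/2 ≈ 163.50)
o = -327/1262 (o = (327/2)/(-631) = (327/2)*(-1/631) = -327/1262 ≈ -0.25911)
G(F, t) = -1985/9 (G(F, t) = 3*(-352/54 + 67/(-1)) = 3*(-352*1/54 + 67*(-1)) = 3*(-176/27 - 67) = 3*(-1985/27) = -1985/9)
G(o, z(17)) - 1*445386 = -1985/9 - 1*445386 = -1985/9 - 445386 = -4010459/9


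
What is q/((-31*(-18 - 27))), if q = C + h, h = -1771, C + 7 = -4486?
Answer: -696/155 ≈ -4.4903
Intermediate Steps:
C = -4493 (C = -7 - 4486 = -4493)
q = -6264 (q = -4493 - 1771 = -6264)
q/((-31*(-18 - 27))) = -6264*(-1/(31*(-18 - 27))) = -6264/((-31*(-45))) = -6264/1395 = -6264*1/1395 = -696/155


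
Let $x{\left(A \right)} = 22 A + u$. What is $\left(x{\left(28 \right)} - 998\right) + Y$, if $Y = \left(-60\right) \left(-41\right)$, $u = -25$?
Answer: $2053$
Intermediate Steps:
$x{\left(A \right)} = -25 + 22 A$ ($x{\left(A \right)} = 22 A - 25 = -25 + 22 A$)
$Y = 2460$
$\left(x{\left(28 \right)} - 998\right) + Y = \left(\left(-25 + 22 \cdot 28\right) - 998\right) + 2460 = \left(\left(-25 + 616\right) - 998\right) + 2460 = \left(591 - 998\right) + 2460 = -407 + 2460 = 2053$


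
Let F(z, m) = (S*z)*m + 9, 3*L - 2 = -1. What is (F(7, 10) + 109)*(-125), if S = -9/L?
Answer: 221500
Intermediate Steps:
L = 1/3 (L = 2/3 + (1/3)*(-1) = 2/3 - 1/3 = 1/3 ≈ 0.33333)
S = -27 (S = -9/1/3 = -9*3 = -27)
F(z, m) = 9 - 27*m*z (F(z, m) = (-27*z)*m + 9 = -27*m*z + 9 = 9 - 27*m*z)
(F(7, 10) + 109)*(-125) = ((9 - 27*10*7) + 109)*(-125) = ((9 - 1890) + 109)*(-125) = (-1881 + 109)*(-125) = -1772*(-125) = 221500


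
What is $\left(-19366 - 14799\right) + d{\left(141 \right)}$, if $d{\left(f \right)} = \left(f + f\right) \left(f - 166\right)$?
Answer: $-41215$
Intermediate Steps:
$d{\left(f \right)} = 2 f \left(-166 + f\right)$
$\left(-19366 - 14799\right) + d{\left(141 \right)} = \left(-19366 - 14799\right) + 2 \cdot 141 \left(-166 + 141\right) = -34165 + 2 \cdot 141 \left(-25\right) = -34165 - 7050 = -41215$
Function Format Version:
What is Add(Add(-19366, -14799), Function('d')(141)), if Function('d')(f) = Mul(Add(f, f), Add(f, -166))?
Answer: -41215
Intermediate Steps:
Function('d')(f) = Mul(2, f, Add(-166, f)) (Function('d')(f) = Mul(Mul(2, f), Add(-166, f)) = Mul(2, f, Add(-166, f)))
Add(Add(-19366, -14799), Function('d')(141)) = Add(Add(-19366, -14799), Mul(2, 141, Add(-166, 141))) = Add(-34165, Mul(2, 141, -25)) = Add(-34165, -7050) = -41215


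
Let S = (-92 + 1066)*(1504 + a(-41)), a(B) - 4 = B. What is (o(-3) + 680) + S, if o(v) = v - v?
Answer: 1429538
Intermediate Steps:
a(B) = 4 + B
o(v) = 0
S = 1428858 (S = (-92 + 1066)*(1504 + (4 - 41)) = 974*(1504 - 37) = 974*1467 = 1428858)
(o(-3) + 680) + S = (0 + 680) + 1428858 = 680 + 1428858 = 1429538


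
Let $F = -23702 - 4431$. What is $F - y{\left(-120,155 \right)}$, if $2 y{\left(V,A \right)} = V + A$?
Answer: $- \frac{56301}{2} \approx -28151.0$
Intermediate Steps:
$F = -28133$
$y{\left(V,A \right)} = \frac{A}{2} + \frac{V}{2}$ ($y{\left(V,A \right)} = \frac{V + A}{2} = \frac{A + V}{2} = \frac{A}{2} + \frac{V}{2}$)
$F - y{\left(-120,155 \right)} = -28133 - \left(\frac{1}{2} \cdot 155 + \frac{1}{2} \left(-120\right)\right) = -28133 - \left(\frac{155}{2} - 60\right) = -28133 - \frac{35}{2} = - \frac{56301}{2}$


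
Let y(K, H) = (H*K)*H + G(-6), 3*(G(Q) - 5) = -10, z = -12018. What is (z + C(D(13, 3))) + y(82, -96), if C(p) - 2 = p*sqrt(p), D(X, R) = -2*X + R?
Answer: 2231093/3 - 23*I*sqrt(23) ≈ 7.437e+5 - 110.3*I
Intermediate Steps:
G(Q) = 5/3 (G(Q) = 5 + (1/3)*(-10) = 5 - 10/3 = 5/3)
D(X, R) = R - 2*X
C(p) = 2 + p**(3/2) (C(p) = 2 + p*sqrt(p) = 2 + p**(3/2))
y(K, H) = 5/3 + K*H**2 (y(K, H) = (H*K)*H + 5/3 = K*H**2 + 5/3 = 5/3 + K*H**2)
(z + C(D(13, 3))) + y(82, -96) = (-12018 + (2 + (3 - 2*13)**(3/2))) + (5/3 + 82*(-96)**2) = (-12018 + (2 + (3 - 26)**(3/2))) + (5/3 + 82*9216) = (-12018 + (2 + (-23)**(3/2))) + (5/3 + 755712) = (-12018 + (2 - 23*I*sqrt(23))) + 2267141/3 = (-12016 - 23*I*sqrt(23)) + 2267141/3 = 2231093/3 - 23*I*sqrt(23)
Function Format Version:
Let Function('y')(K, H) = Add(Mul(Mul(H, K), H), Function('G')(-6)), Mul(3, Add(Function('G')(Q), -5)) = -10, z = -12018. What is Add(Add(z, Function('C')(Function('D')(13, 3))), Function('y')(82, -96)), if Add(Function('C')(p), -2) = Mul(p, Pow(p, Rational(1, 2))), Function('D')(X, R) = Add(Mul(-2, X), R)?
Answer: Add(Rational(2231093, 3), Mul(-23, I, Pow(23, Rational(1, 2)))) ≈ Add(7.4370e+5, Mul(-110.30, I))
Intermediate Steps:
Function('G')(Q) = Rational(5, 3) (Function('G')(Q) = Add(5, Mul(Rational(1, 3), -10)) = Add(5, Rational(-10, 3)) = Rational(5, 3))
Function('D')(X, R) = Add(R, Mul(-2, X))
Function('C')(p) = Add(2, Pow(p, Rational(3, 2))) (Function('C')(p) = Add(2, Mul(p, Pow(p, Rational(1, 2)))) = Add(2, Pow(p, Rational(3, 2))))
Function('y')(K, H) = Add(Rational(5, 3), Mul(K, Pow(H, 2))) (Function('y')(K, H) = Add(Mul(Mul(H, K), H), Rational(5, 3)) = Add(Mul(K, Pow(H, 2)), Rational(5, 3)) = Add(Rational(5, 3), Mul(K, Pow(H, 2))))
Add(Add(z, Function('C')(Function('D')(13, 3))), Function('y')(82, -96)) = Add(Add(-12018, Add(2, Pow(Add(3, Mul(-2, 13)), Rational(3, 2)))), Add(Rational(5, 3), Mul(82, Pow(-96, 2)))) = Add(Add(-12018, Add(2, Pow(Add(3, -26), Rational(3, 2)))), Add(Rational(5, 3), Mul(82, 9216))) = Add(Add(-12018, Add(2, Pow(-23, Rational(3, 2)))), Add(Rational(5, 3), 755712)) = Add(Add(-12018, Add(2, Mul(-23, I, Pow(23, Rational(1, 2))))), Rational(2267141, 3)) = Add(Add(-12016, Mul(-23, I, Pow(23, Rational(1, 2)))), Rational(2267141, 3)) = Add(Rational(2231093, 3), Mul(-23, I, Pow(23, Rational(1, 2))))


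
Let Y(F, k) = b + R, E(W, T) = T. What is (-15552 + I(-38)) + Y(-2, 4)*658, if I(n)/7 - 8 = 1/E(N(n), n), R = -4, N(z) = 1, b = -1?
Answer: -713875/38 ≈ -18786.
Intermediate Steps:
Y(F, k) = -5 (Y(F, k) = -1 - 4 = -5)
I(n) = 56 + 7/n
(-15552 + I(-38)) + Y(-2, 4)*658 = (-15552 + (56 + 7/(-38))) - 5*658 = (-15552 + (56 + 7*(-1/38))) - 3290 = (-15552 + (56 - 7/38)) - 3290 = (-15552 + 2121/38) - 3290 = -588855/38 - 3290 = -713875/38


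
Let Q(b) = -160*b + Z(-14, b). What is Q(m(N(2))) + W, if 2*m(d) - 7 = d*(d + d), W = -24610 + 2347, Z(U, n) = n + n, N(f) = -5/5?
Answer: -22974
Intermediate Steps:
N(f) = -1 (N(f) = -5*⅕ = -1)
Z(U, n) = 2*n
W = -22263
m(d) = 7/2 + d² (m(d) = 7/2 + (d*(d + d))/2 = 7/2 + (d*(2*d))/2 = 7/2 + (2*d²)/2 = 7/2 + d²)
Q(b) = -158*b (Q(b) = -160*b + 2*b = -158*b)
Q(m(N(2))) + W = -158*(7/2 + (-1)²) - 22263 = -158*(7/2 + 1) - 22263 = -158*9/2 - 22263 = -711 - 22263 = -22974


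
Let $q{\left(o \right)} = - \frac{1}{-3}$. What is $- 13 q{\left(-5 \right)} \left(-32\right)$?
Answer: $\frac{416}{3} \approx 138.67$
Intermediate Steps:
$q{\left(o \right)} = \frac{1}{3}$ ($q{\left(o \right)} = \left(-1\right) \left(- \frac{1}{3}\right) = \frac{1}{3}$)
$- 13 q{\left(-5 \right)} \left(-32\right) = \left(-13\right) \frac{1}{3} \left(-32\right) = \left(- \frac{13}{3}\right) \left(-32\right) = \frac{416}{3}$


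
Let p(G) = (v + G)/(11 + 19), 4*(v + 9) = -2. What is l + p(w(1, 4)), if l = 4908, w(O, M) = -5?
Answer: 294451/60 ≈ 4907.5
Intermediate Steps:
v = -19/2 (v = -9 + (1/4)*(-2) = -9 - 1/2 = -19/2 ≈ -9.5000)
p(G) = -19/60 + G/30 (p(G) = (-19/2 + G)/(11 + 19) = (-19/2 + G)/30 = (-19/2 + G)*(1/30) = -19/60 + G/30)
l + p(w(1, 4)) = 4908 + (-19/60 + (1/30)*(-5)) = 4908 + (-19/60 - 1/6) = 4908 - 29/60 = 294451/60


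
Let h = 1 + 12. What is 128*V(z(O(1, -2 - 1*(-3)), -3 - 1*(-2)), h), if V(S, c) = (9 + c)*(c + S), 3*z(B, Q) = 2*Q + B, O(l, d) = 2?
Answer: 36608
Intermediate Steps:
z(B, Q) = B/3 + 2*Q/3 (z(B, Q) = (2*Q + B)/3 = (B + 2*Q)/3 = B/3 + 2*Q/3)
h = 13
V(S, c) = (9 + c)*(S + c)
128*V(z(O(1, -2 - 1*(-3)), -3 - 1*(-2)), h) = 128*(13**2 + 9*((1/3)*2 + 2*(-3 - 1*(-2))/3) + 9*13 + ((1/3)*2 + 2*(-3 - 1*(-2))/3)*13) = 128*(169 + 9*(2/3 + 2*(-3 + 2)/3) + 117 + (2/3 + 2*(-3 + 2)/3)*13) = 128*(169 + 9*(2/3 + (2/3)*(-1)) + 117 + (2/3 + (2/3)*(-1))*13) = 128*(169 + 9*(2/3 - 2/3) + 117 + (2/3 - 2/3)*13) = 128*(169 + 9*0 + 117 + 0*13) = 128*(169 + 0 + 117 + 0) = 128*286 = 36608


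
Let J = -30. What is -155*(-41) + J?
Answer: 6325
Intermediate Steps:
-155*(-41) + J = -155*(-41) - 30 = 6355 - 30 = 6325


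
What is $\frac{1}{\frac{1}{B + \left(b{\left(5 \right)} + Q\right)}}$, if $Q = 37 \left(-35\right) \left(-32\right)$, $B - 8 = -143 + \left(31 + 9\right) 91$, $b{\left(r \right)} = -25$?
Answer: $44920$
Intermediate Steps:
$B = 3505$ ($B = 8 - \left(143 - \left(31 + 9\right) 91\right) = 8 + \left(-143 + 40 \cdot 91\right) = 8 + \left(-143 + 3640\right) = 8 + 3497 = 3505$)
$Q = 41440$ ($Q = \left(-1295\right) \left(-32\right) = 41440$)
$\frac{1}{\frac{1}{B + \left(b{\left(5 \right)} + Q\right)}} = \frac{1}{\frac{1}{3505 + \left(-25 + 41440\right)}} = \frac{1}{\frac{1}{3505 + 41415}} = \frac{1}{\frac{1}{44920}} = 44920$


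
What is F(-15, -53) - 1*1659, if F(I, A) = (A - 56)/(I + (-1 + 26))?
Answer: -16699/10 ≈ -1669.9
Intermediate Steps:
F(I, A) = (-56 + A)/(25 + I) (F(I, A) = (-56 + A)/(I + 25) = (-56 + A)/(25 + I))
F(-15, -53) - 1*1659 = (-56 - 53)/(25 - 15) - 1*1659 = -109/10 - 1659 = -16699/10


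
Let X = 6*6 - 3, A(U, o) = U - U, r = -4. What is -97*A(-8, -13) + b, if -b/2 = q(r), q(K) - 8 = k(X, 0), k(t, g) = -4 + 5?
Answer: -18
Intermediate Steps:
A(U, o) = 0
X = 33 (X = 36 - 3 = 33)
k(t, g) = 1
q(K) = 9 (q(K) = 8 + 1 = 9)
b = -18 (b = -2*9 = -18)
-97*A(-8, -13) + b = -97*0 - 18 = 0 - 18 = -18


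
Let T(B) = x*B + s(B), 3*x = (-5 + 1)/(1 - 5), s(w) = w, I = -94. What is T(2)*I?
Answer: -752/3 ≈ -250.67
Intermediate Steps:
x = ⅓ (x = ((-5 + 1)/(1 - 5))/3 = (-4/(-4))/3 = (-4*(-¼))/3 = (⅓)*1 = ⅓ ≈ 0.33333)
T(B) = 4*B/3 (T(B) = B/3 + B = 4*B/3)
T(2)*I = ((4/3)*2)*(-94) = (8/3)*(-94) = -752/3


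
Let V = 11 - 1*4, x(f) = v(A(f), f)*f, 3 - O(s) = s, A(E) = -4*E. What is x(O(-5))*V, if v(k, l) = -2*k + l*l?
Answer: 7168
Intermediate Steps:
v(k, l) = l² - 2*k (v(k, l) = -2*k + l² = l² - 2*k)
O(s) = 3 - s
x(f) = f*(f² + 8*f) (x(f) = (f² - (-8)*f)*f = (f² + 8*f)*f = f*(f² + 8*f))
V = 7 (V = 11 - 4 = 7)
x(O(-5))*V = ((3 - 1*(-5))²*(8 + (3 - 1*(-5))))*7 = ((3 + 5)²*(8 + (3 + 5)))*7 = (8²*(8 + 8))*7 = (64*16)*7 = 1024*7 = 7168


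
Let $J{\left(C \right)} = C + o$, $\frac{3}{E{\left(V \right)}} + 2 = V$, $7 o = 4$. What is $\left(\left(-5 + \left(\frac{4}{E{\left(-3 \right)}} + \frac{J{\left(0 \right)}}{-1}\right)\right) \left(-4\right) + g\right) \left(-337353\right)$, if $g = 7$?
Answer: $- \frac{132129925}{7} \approx -1.8876 \cdot 10^{7}$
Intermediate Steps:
$o = \frac{4}{7}$ ($o = \frac{1}{7} \cdot 4 = \frac{4}{7} \approx 0.57143$)
$E{\left(V \right)} = \frac{3}{-2 + V}$
$J{\left(C \right)} = \frac{4}{7} + C$ ($J{\left(C \right)} = C + \frac{4}{7} = \frac{4}{7} + C$)
$\left(\left(-5 + \left(\frac{4}{E{\left(-3 \right)}} + \frac{J{\left(0 \right)}}{-1}\right)\right) \left(-4\right) + g\right) \left(-337353\right) = \left(\left(-5 + \left(\frac{4}{3 \frac{1}{-2 - 3}} + \frac{\frac{4}{7} + 0}{-1}\right)\right) \left(-4\right) + 7\right) \left(-337353\right) = \left(\left(-5 + \left(\frac{4}{3 \frac{1}{-5}} + \frac{4}{7} \left(-1\right)\right)\right) \left(-4\right) + 7\right) \left(-337353\right) = \left(\left(-5 + \left(\frac{4}{3 \left(- \frac{1}{5}\right)} - \frac{4}{7}\right)\right) \left(-4\right) + 7\right) \left(-337353\right) = \left(\left(-5 + \left(\frac{4}{- \frac{3}{5}} - \frac{4}{7}\right)\right) \left(-4\right) + 7\right) \left(-337353\right) = \left(\left(-5 + \left(4 \left(- \frac{5}{3}\right) - \frac{4}{7}\right)\right) \left(-4\right) + 7\right) \left(-337353\right) = \left(\left(-5 - \frac{152}{21}\right) \left(-4\right) + 7\right) \left(-337353\right) = \left(\left(- \frac{257}{21}\right) \left(-4\right) + 7\right) \left(-337353\right) = \left(\frac{1028}{21} + 7\right) \left(-337353\right) = \frac{1175}{21} \left(-337353\right) = - \frac{132129925}{7}$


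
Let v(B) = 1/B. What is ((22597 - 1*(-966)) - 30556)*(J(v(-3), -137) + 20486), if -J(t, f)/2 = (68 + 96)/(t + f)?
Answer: -14757355872/103 ≈ -1.4328e+8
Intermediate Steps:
J(t, f) = -328/(f + t) (J(t, f) = -2*(68 + 96)/(t + f) = -328/(f + t))
((22597 - 1*(-966)) - 30556)*(J(v(-3), -137) + 20486) = ((22597 - 1*(-966)) - 30556)*(-328/(-137 + 1/(-3)) + 20486) = ((22597 + 966) - 30556)*(-328/(-137 - ⅓) + 20486) = (23563 - 30556)*(-328/(-412/3) + 20486) = -6993*(-328*(-3/412) + 20486) = -6993*(246/103 + 20486) = -6993*2110304/103 = -14757355872/103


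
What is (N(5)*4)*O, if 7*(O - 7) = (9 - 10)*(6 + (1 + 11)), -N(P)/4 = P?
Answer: -2480/7 ≈ -354.29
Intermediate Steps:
N(P) = -4*P
O = 31/7 (O = 7 + ((9 - 10)*(6 + (1 + 11)))/7 = 7 + (-(6 + 12))/7 = 7 + (-1*18)/7 = 7 + (1/7)*(-18) = 7 - 18/7 = 31/7 ≈ 4.4286)
(N(5)*4)*O = (-4*5*4)*(31/7) = -20*4*(31/7) = -80*31/7 = -2480/7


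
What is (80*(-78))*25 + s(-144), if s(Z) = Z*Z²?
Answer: -3141984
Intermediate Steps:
s(Z) = Z³
(80*(-78))*25 + s(-144) = (80*(-78))*25 + (-144)³ = -6240*25 - 2985984 = -156000 - 2985984 = -3141984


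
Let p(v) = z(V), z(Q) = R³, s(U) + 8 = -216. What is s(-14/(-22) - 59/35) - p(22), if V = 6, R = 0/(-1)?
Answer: -224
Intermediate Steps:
R = 0 (R = 0*(-1) = 0)
s(U) = -224 (s(U) = -8 - 216 = -224)
z(Q) = 0 (z(Q) = 0³ = 0)
p(v) = 0
s(-14/(-22) - 59/35) - p(22) = -224 - 1*0 = -224 + 0 = -224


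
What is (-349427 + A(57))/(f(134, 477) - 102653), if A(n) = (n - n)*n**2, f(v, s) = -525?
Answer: 349427/103178 ≈ 3.3866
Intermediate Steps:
A(n) = 0 (A(n) = 0*n**2 = 0)
(-349427 + A(57))/(f(134, 477) - 102653) = (-349427 + 0)/(-525 - 102653) = -349427/(-103178) = -349427*(-1/103178) = 349427/103178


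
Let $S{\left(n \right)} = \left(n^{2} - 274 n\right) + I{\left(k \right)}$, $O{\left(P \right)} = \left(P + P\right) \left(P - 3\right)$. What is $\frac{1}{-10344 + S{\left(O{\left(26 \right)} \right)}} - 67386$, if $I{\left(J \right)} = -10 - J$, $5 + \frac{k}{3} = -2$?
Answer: $- \frac{73611051293}{1092379} \approx -67386.0$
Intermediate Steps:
$k = -21$ ($k = -15 + 3 \left(-2\right) = -15 - 6 = -21$)
$O{\left(P \right)} = 2 P \left(-3 + P\right)$
$S{\left(n \right)} = 11 + n^{2} - 274 n$ ($S{\left(n \right)} = \left(n^{2} - 274 n\right) - -11 = \left(n^{2} - 274 n\right) + \left(-10 + 21\right) = \left(n^{2} - 274 n\right) + 11 = 11 + n^{2} - 274 n$)
$\frac{1}{-10344 + S{\left(O{\left(26 \right)} \right)}} - 67386 = \frac{1}{-10344 + \left(11 + \left(2 \cdot 26 \left(-3 + 26\right)\right)^{2} - 274 \cdot 2 \cdot 26 \left(-3 + 26\right)\right)} - 67386 = \frac{1}{-10344 + \left(11 + \left(2 \cdot 26 \cdot 23\right)^{2} - 274 \cdot 2 \cdot 26 \cdot 23\right)} - 67386 = \frac{1}{-10344 + \left(11 + 1196^{2} - 327704\right)} - 67386 = \frac{1}{-10344 + \left(11 + 1430416 - 327704\right)} - 67386 = \frac{1}{-10344 + 1102723} - 67386 = \frac{1}{1092379} - 67386 = - \frac{73611051293}{1092379}$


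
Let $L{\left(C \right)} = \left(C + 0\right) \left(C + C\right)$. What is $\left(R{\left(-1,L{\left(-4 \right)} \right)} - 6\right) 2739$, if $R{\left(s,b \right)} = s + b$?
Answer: $68475$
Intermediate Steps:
$L{\left(C \right)} = 2 C^{2}$ ($L{\left(C \right)} = C 2 C = 2 C^{2}$)
$R{\left(s,b \right)} = b + s$
$\left(R{\left(-1,L{\left(-4 \right)} \right)} - 6\right) 2739 = \left(\left(2 \left(-4\right)^{2} - 1\right) - 6\right) 2739 = \left(\left(2 \cdot 16 - 1\right) - 6\right) 2739 = \left(\left(32 - 1\right) - 6\right) 2739 = \left(31 - 6\right) 2739 = 25 \cdot 2739 = 68475$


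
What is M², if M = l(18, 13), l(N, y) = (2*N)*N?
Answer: 419904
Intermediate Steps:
l(N, y) = 2*N²
M = 648 (M = 2*18² = 2*324 = 648)
M² = 648² = 419904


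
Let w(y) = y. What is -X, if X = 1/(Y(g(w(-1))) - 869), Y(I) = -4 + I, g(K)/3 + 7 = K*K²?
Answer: 1/897 ≈ 0.0011148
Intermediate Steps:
g(K) = -21 + 3*K³ (g(K) = -21 + 3*(K*K²) = -21 + 3*K³)
X = -1/897 (X = 1/((-4 + (-21 + 3*(-1)³)) - 869) = 1/((-4 + (-21 + 3*(-1))) - 869) = 1/((-4 + (-21 - 3)) - 869) = 1/((-4 - 24) - 869) = 1/(-28 - 869) = 1/(-897) = -1/897 ≈ -0.0011148)
-X = -1*(-1/897) = 1/897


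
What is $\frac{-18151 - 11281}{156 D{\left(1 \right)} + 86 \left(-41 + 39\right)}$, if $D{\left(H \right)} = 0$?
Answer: $\frac{7358}{43} \approx 171.12$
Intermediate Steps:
$\frac{-18151 - 11281}{156 D{\left(1 \right)} + 86 \left(-41 + 39\right)} = \frac{-18151 - 11281}{156 \cdot 0 + 86 \left(-41 + 39\right)} = \frac{-18151 + \left(-17158 + 5877\right)}{0 + 86 \left(-2\right)} = \frac{-18151 - 11281}{0 - 172} = - \frac{29432}{-172} = \left(-29432\right) \left(- \frac{1}{172}\right) = \frac{7358}{43}$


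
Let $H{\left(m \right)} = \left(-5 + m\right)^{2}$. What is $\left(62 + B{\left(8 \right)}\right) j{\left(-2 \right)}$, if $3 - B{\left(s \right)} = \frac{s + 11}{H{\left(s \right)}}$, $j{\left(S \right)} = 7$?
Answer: $\frac{3962}{9} \approx 440.22$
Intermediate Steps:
$B{\left(s \right)} = 3 - \frac{11 + s}{\left(-5 + s\right)^{2}}$ ($B{\left(s \right)} = 3 - \frac{s + 11}{\left(-5 + s\right)^{2}} = 3 - \frac{11 + s}{\left(-5 + s\right)^{2}}$)
$\left(62 + B{\left(8 \right)}\right) j{\left(-2 \right)} = \left(62 + \frac{-11 - 8 + 3 \left(-5 + 8\right)^{2}}{\left(-5 + 8\right)^{2}}\right) 7 = \left(62 + \frac{-11 - 8 + 3 \cdot 3^{2}}{9}\right) 7 = \left(62 + \frac{-11 - 8 + 3 \cdot 9}{9}\right) 7 = \left(62 + \frac{-11 - 8 + 27}{9}\right) 7 = \left(62 + \frac{1}{9} \cdot 8\right) 7 = \left(62 + \frac{8}{9}\right) 7 = \frac{566}{9} \cdot 7 = \frac{3962}{9}$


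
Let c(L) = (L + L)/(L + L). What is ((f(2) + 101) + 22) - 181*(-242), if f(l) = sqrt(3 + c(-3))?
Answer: 43927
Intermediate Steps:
c(L) = 1 (c(L) = (2*L)/((2*L)) = (2*L)*(1/(2*L)) = 1)
f(l) = 2 (f(l) = sqrt(3 + 1) = sqrt(4) = 2)
((f(2) + 101) + 22) - 181*(-242) = ((2 + 101) + 22) - 181*(-242) = (103 + 22) + 43802 = 125 + 43802 = 43927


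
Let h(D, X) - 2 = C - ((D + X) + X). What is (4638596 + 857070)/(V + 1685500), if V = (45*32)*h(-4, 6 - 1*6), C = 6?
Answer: 2747833/851390 ≈ 3.2275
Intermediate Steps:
h(D, X) = 8 - D - 2*X (h(D, X) = 2 + (6 - ((D + X) + X)) = 2 + (6 - (D + 2*X)) = 2 + (6 + (-D - 2*X)) = 2 + (6 - D - 2*X) = 8 - D - 2*X)
V = 17280 (V = (45*32)*(8 - 1*(-4) - 2*(6 - 1*6)) = 1440*(8 + 4 - 2*(6 - 6)) = 1440*(8 + 4 - 2*0) = 1440*(8 + 4 + 0) = 1440*12 = 17280)
(4638596 + 857070)/(V + 1685500) = (4638596 + 857070)/(17280 + 1685500) = 5495666/1702780 = 5495666*(1/1702780) = 2747833/851390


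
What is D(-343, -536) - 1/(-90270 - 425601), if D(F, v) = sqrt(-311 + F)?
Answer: 1/515871 + I*sqrt(654) ≈ 1.9385e-6 + 25.573*I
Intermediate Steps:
D(-343, -536) - 1/(-90270 - 425601) = sqrt(-311 - 343) - 1/(-90270 - 425601) = sqrt(-654) - 1/(-515871) = I*sqrt(654) - 1*(-1/515871) = I*sqrt(654) + 1/515871 = 1/515871 + I*sqrt(654)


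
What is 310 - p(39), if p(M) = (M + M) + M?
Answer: 193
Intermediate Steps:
p(M) = 3*M (p(M) = 2*M + M = 3*M)
310 - p(39) = 310 - 3*39 = 310 - 1*117 = 310 - 117 = 193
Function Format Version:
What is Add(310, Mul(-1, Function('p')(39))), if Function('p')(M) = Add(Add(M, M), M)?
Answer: 193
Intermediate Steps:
Function('p')(M) = Mul(3, M) (Function('p')(M) = Add(Mul(2, M), M) = Mul(3, M))
Add(310, Mul(-1, Function('p')(39))) = Add(310, Mul(-1, Mul(3, 39))) = Add(310, Mul(-1, 117)) = Add(310, -117) = 193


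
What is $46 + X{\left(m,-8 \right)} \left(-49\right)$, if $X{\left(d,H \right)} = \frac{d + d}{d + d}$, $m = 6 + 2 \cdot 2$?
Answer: $-3$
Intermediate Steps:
$m = 10$ ($m = 6 + 4 = 10$)
$X{\left(d,H \right)} = 1$ ($X{\left(d,H \right)} = \frac{2 d}{2 d} = 2 d \frac{1}{2 d} = 1$)
$46 + X{\left(m,-8 \right)} \left(-49\right) = 46 + 1 \left(-49\right) = 46 - 49 = -3$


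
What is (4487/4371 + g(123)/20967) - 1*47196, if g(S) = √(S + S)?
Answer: -206289229/4371 + √246/20967 ≈ -47195.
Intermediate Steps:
g(S) = √2*√S (g(S) = √(2*S) = √2*√S)
(4487/4371 + g(123)/20967) - 1*47196 = (4487/4371 + (√2*√123)/20967) - 1*47196 = (4487*(1/4371) + √246*(1/20967)) - 47196 = (4487/4371 + √246/20967) - 47196 = -206289229/4371 + √246/20967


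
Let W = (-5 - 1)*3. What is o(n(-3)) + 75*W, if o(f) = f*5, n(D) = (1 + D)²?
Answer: -1330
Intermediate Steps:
W = -18 (W = -6*3 = -18)
o(f) = 5*f
o(n(-3)) + 75*W = 5*(1 - 3)² + 75*(-18) = 5*(-2)² - 1350 = 5*4 - 1350 = 20 - 1350 = -1330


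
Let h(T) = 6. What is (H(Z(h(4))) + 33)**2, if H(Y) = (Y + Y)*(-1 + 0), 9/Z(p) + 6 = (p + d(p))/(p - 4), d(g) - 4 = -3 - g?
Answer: 159201/121 ≈ 1315.7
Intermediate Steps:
d(g) = 1 - g (d(g) = 4 + (-3 - g) = 1 - g)
Z(p) = 9/(-6 + 1/(-4 + p)) (Z(p) = 9/(-6 + (p + (1 - p))/(p - 4)) = 9/(-6 + 1/(-4 + p)))
H(Y) = -2*Y (H(Y) = (2*Y)*(-1) = -2*Y)
(H(Z(h(4))) + 33)**2 = (-18*(4 - 1*6)/(-25 + 6*6) + 33)**2 = (-18*(4 - 6)/(-25 + 36) + 33)**2 = (-18*(-2)/11 + 33)**2 = (-2*(-18/11) + 33)**2 = (36/11 + 33)**2 = (399/11)**2 = 159201/121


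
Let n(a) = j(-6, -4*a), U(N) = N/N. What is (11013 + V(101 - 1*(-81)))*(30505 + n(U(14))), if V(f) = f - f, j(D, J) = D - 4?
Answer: 335841435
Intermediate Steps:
U(N) = 1
j(D, J) = -4 + D
n(a) = -10 (n(a) = -4 - 6 = -10)
V(f) = 0
(11013 + V(101 - 1*(-81)))*(30505 + n(U(14))) = (11013 + 0)*(30505 - 10) = 11013*30495 = 335841435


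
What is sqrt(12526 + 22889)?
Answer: 3*sqrt(3935) ≈ 188.19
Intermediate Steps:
sqrt(12526 + 22889) = sqrt(35415) = 3*sqrt(3935)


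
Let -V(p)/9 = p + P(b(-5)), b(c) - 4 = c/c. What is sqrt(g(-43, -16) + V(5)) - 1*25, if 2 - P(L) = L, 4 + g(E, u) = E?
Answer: -25 + I*sqrt(65) ≈ -25.0 + 8.0623*I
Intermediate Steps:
g(E, u) = -4 + E
b(c) = 5 (b(c) = 4 + c/c = 4 + 1 = 5)
P(L) = 2 - L
V(p) = 27 - 9*p (V(p) = -9*(p + (2 - 1*5)) = -9*(p + (2 - 5)) = -9*(p - 3) = -9*(-3 + p) = 27 - 9*p)
sqrt(g(-43, -16) + V(5)) - 1*25 = sqrt((-4 - 43) + (27 - 9*5)) - 1*25 = sqrt(-47 + (27 - 45)) - 25 = sqrt(-47 - 18) - 25 = sqrt(-65) - 25 = I*sqrt(65) - 25 = -25 + I*sqrt(65)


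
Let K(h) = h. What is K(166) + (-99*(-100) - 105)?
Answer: 9961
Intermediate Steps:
K(166) + (-99*(-100) - 105) = 166 + (-99*(-100) - 105) = 166 + (9900 - 105) = 166 + 9795 = 9961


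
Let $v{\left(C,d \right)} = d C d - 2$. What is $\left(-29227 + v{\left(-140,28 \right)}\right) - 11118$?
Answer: $-150107$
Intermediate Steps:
$v{\left(C,d \right)} = -2 + C d^{2}$ ($v{\left(C,d \right)} = C d d - 2 = C d^{2} - 2 = -2 + C d^{2}$)
$\left(-29227 + v{\left(-140,28 \right)}\right) - 11118 = \left(-29227 - \left(2 + 140 \cdot 28^{2}\right)\right) - 11118 = \left(-29227 - 109762\right) - 11118 = -138989 - 11118 = -150107$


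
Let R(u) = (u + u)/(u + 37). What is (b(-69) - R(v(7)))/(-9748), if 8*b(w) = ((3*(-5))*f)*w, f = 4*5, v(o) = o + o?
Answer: -263869/994296 ≈ -0.26538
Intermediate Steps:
v(o) = 2*o
f = 20
R(u) = 2*u/(37 + u) (R(u) = (2*u)/(37 + u) = 2*u/(37 + u))
b(w) = -75*w/2 (b(w) = (((3*(-5))*20)*w)/8 = ((-15*20)*w)/8 = (-300*w)/8 = -75*w/2)
(b(-69) - R(v(7)))/(-9748) = (-75/2*(-69) - 2*2*7/(37 + 2*7))/(-9748) = (5175/2 - 2*14/(37 + 14))*(-1/9748) = (5175/2 - 2*14/51)*(-1/9748) = (5175/2 - 1*28/51)*(-1/9748) = (5175/2 - 28/51)*(-1/9748) = (263869/102)*(-1/9748) = -263869/994296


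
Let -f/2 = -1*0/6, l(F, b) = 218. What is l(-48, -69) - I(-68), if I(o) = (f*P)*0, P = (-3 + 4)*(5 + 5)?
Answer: 218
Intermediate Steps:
f = 0 (f = -2*(-1*0)/6 = -0/6 = -2*0 = 0)
P = 10 (P = 1*10 = 10)
I(o) = 0 (I(o) = (0*10)*0 = 0*0 = 0)
l(-48, -69) - I(-68) = 218 - 1*0 = 218 + 0 = 218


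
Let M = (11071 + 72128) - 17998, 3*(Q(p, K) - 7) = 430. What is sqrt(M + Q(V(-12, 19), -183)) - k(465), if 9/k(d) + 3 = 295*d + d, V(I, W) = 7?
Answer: -1/15293 + sqrt(588162)/3 ≈ 255.64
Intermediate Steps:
Q(p, K) = 451/3 (Q(p, K) = 7 + (1/3)*430 = 7 + 430/3 = 451/3)
M = 65201 (M = 83199 - 17998 = 65201)
k(d) = 9/(-3 + 296*d) (k(d) = 9/(-3 + (295*d + d)) = 9/(-3 + 296*d))
sqrt(M + Q(V(-12, 19), -183)) - k(465) = sqrt(65201 + 451/3) - 9/(-3 + 296*465) = sqrt(196054/3) - 9/(-3 + 137640) = sqrt(588162)/3 - 9/137637 = sqrt(588162)/3 - 1*1/15293 = sqrt(588162)/3 - 1/15293 = -1/15293 + sqrt(588162)/3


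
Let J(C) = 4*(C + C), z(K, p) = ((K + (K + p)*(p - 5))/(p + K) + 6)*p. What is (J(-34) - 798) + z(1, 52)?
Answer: 89410/53 ≈ 1687.0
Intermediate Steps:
z(K, p) = p*(6 + (K + (-5 + p)*(K + p))/(K + p)) (z(K, p) = ((K + (K + p)*(-5 + p))/(K + p) + 6)*p = ((K + (-5 + p)*(K + p))/(K + p) + 6)*p = (6 + (K + (-5 + p)*(K + p))/(K + p))*p = p*(6 + (K + (-5 + p)*(K + p))/(K + p)))
J(C) = 8*C (J(C) = 4*(2*C) = 8*C)
(J(-34) - 798) + z(1, 52) = (8*(-34) - 798) + 52*(52 + 52² + 2*1 + 1*52)/(1 + 52) = (-272 - 798) + 52*(52 + 2704 + 2 + 52)/53 = -1070 + 52*(1/53)*2810 = -1070 + 146120/53 = 89410/53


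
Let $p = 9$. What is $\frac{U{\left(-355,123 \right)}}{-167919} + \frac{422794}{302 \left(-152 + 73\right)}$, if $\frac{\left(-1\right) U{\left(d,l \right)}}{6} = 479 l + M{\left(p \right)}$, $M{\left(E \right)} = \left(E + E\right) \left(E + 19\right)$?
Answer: $- \frac{10414858063}{667701917} \approx -15.598$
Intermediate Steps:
$M{\left(E \right)} = 2 E \left(19 + E\right)$
$U{\left(d,l \right)} = -3024 - 2874 l$ ($U{\left(d,l \right)} = - 6 \left(479 l + 2 \cdot 9 \left(19 + 9\right)\right) = - 6 \left(479 l + 2 \cdot 9 \cdot 28\right) = - 6 \left(479 l + 504\right) = - 6 \left(504 + 479 l\right) = -3024 - 2874 l$)
$\frac{U{\left(-355,123 \right)}}{-167919} + \frac{422794}{302 \left(-152 + 73\right)} = \frac{-3024 - 353502}{-167919} + \frac{422794}{302 \left(-152 + 73\right)} = \left(-3024 - 353502\right) \left(- \frac{1}{167919}\right) + \frac{422794}{302 \left(-79\right)} = \left(-356526\right) \left(- \frac{1}{167919}\right) + \frac{422794}{-23858} = \frac{118842}{55973} + 422794 \left(- \frac{1}{23858}\right) = \frac{118842}{55973} - \frac{211397}{11929} = - \frac{10414858063}{667701917}$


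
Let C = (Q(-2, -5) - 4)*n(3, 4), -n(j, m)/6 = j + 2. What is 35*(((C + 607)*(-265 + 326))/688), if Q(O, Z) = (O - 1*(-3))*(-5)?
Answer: 1872395/688 ≈ 2721.5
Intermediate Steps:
n(j, m) = -12 - 6*j (n(j, m) = -6*(j + 2) = -6*(2 + j) = -12 - 6*j)
Q(O, Z) = -15 - 5*O (Q(O, Z) = (O + 3)*(-5) = (3 + O)*(-5) = -15 - 5*O)
C = 270 (C = ((-15 - 5*(-2)) - 4)*(-12 - 6*3) = ((-15 + 10) - 4)*(-12 - 18) = (-5 - 4)*(-30) = -9*(-30) = 270)
35*(((C + 607)*(-265 + 326))/688) = 35*(((270 + 607)*(-265 + 326))/688) = 35*((877*61)*(1/688)) = 35*(53497*(1/688)) = 35*(53497/688) = 1872395/688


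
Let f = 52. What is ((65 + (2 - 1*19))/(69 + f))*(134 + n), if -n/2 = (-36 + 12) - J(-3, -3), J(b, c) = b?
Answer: 768/11 ≈ 69.818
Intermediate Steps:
n = 42 (n = -2*((-36 + 12) - 1*(-3)) = -2*(-24 + 3) = -2*(-21) = 42)
((65 + (2 - 1*19))/(69 + f))*(134 + n) = ((65 + (2 - 1*19))/(69 + 52))*(134 + 42) = ((65 + (2 - 19))/121)*176 = ((65 - 17)*(1/121))*176 = (48*(1/121))*176 = (48/121)*176 = 768/11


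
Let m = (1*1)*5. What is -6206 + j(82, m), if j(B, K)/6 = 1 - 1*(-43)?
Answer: -5942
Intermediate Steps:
m = 5 (m = 1*5 = 5)
j(B, K) = 264 (j(B, K) = 6*(1 - 1*(-43)) = 6*(1 + 43) = 6*44 = 264)
-6206 + j(82, m) = -6206 + 264 = -5942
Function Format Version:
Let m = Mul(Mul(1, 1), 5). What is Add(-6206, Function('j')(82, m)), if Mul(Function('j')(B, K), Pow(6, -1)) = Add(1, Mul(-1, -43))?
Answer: -5942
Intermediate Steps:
m = 5 (m = Mul(1, 5) = 5)
Function('j')(B, K) = 264 (Function('j')(B, K) = Mul(6, Add(1, Mul(-1, -43))) = Mul(6, Add(1, 43)) = Mul(6, 44) = 264)
Add(-6206, Function('j')(82, m)) = Add(-6206, 264) = -5942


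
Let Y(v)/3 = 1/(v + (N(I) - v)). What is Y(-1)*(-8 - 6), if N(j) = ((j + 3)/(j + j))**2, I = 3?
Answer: -42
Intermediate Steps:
N(j) = (3 + j)**2/(4*j**2) (N(j) = ((3 + j)/((2*j)))**2 = ((3 + j)*(1/(2*j)))**2 = ((3 + j)/(2*j))**2 = (3 + j)**2/(4*j**2))
Y(v) = 3 (Y(v) = 3/(v + ((1/4)*(3 + 3)**2/3**2 - v)) = 3/(v + ((1/4)*(1/9)*6**2 - v)) = 3/(v + ((1/4)*(1/9)*36 - v)) = 3/(v + (1 - v)) = 3/1 = 3*1 = 3)
Y(-1)*(-8 - 6) = 3*(-8 - 6) = 3*(-14) = -42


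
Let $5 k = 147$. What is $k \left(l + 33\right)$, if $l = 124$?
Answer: $\frac{23079}{5} \approx 4615.8$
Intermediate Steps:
$k = \frac{147}{5}$ ($k = \frac{1}{5} \cdot 147 = \frac{147}{5} \approx 29.4$)
$k \left(l + 33\right) = \frac{147 \left(124 + 33\right)}{5} = \frac{147}{5} \cdot 157 = \frac{23079}{5}$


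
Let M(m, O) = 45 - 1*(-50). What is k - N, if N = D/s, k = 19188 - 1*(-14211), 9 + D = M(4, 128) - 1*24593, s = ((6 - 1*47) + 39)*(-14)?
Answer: 137097/4 ≈ 34274.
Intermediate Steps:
M(m, O) = 95 (M(m, O) = 45 + 50 = 95)
s = 28 (s = ((6 - 47) + 39)*(-14) = (-41 + 39)*(-14) = -2*(-14) = 28)
D = -24507 (D = -9 + (95 - 1*24593) = -9 + (95 - 24593) = -9 - 24498 = -24507)
k = 33399 (k = 19188 + 14211 = 33399)
N = -3501/4 (N = -24507/28 = -24507*1/28 = -3501/4 ≈ -875.25)
k - N = 33399 - 1*(-3501/4) = 33399 + 3501/4 = 137097/4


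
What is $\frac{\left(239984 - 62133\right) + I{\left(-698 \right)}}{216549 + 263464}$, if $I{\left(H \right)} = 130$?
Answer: $\frac{177981}{480013} \approx 0.37078$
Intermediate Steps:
$\frac{\left(239984 - 62133\right) + I{\left(-698 \right)}}{216549 + 263464} = \frac{\left(239984 - 62133\right) + 130}{216549 + 263464} = \frac{177851 + 130}{480013} = 177981 \cdot \frac{1}{480013} = \frac{177981}{480013}$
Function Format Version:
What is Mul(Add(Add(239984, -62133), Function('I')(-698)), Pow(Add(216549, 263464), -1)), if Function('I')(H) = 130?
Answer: Rational(177981, 480013) ≈ 0.37078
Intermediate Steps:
Mul(Add(Add(239984, -62133), Function('I')(-698)), Pow(Add(216549, 263464), -1)) = Mul(Add(Add(239984, -62133), 130), Pow(Add(216549, 263464), -1)) = Mul(Add(177851, 130), Pow(480013, -1)) = Mul(177981, Rational(1, 480013)) = Rational(177981, 480013)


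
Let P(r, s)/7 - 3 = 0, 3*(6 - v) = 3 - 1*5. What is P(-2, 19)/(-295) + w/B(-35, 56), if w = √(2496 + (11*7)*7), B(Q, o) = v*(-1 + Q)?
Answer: -21/295 - √3035/240 ≈ -0.30073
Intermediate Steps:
v = 20/3 (v = 6 - (3 - 1*5)/3 = 6 - (3 - 5)/3 = 6 - ⅓*(-2) = 6 + ⅔ = 20/3 ≈ 6.6667)
P(r, s) = 21 (P(r, s) = 21 + 7*0 = 21 + 0 = 21)
B(Q, o) = -20/3 + 20*Q/3 (B(Q, o) = 20*(-1 + Q)/3 = -20/3 + 20*Q/3)
w = √3035 (w = √(2496 + 77*7) = √(2496 + 539) = √3035 ≈ 55.091)
P(-2, 19)/(-295) + w/B(-35, 56) = 21/(-295) + √3035/(-20/3 + (20/3)*(-35)) = 21*(-1/295) + √3035/(-20/3 - 700/3) = -21/295 + √3035/(-240) = -21/295 + √3035*(-1/240) = -21/295 - √3035/240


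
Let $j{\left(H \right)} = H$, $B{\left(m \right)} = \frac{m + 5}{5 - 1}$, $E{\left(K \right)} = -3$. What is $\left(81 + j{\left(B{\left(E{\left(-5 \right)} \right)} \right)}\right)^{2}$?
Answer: $\frac{26569}{4} \approx 6642.3$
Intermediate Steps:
$B{\left(m \right)} = \frac{5}{4} + \frac{m}{4}$ ($B{\left(m \right)} = \frac{5 + m}{4} = \left(5 + m\right) \frac{1}{4} = \frac{5}{4} + \frac{m}{4}$)
$\left(81 + j{\left(B{\left(E{\left(-5 \right)} \right)} \right)}\right)^{2} = \left(81 + \left(\frac{5}{4} + \frac{1}{4} \left(-3\right)\right)\right)^{2} = \left(81 + \left(\frac{5}{4} - \frac{3}{4}\right)\right)^{2} = \left(81 + \frac{1}{2}\right)^{2} = \left(\frac{163}{2}\right)^{2} = \frac{26569}{4}$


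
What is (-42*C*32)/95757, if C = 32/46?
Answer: -7168/734137 ≈ -0.0097638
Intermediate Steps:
C = 16/23 (C = 32*(1/46) = 16/23 ≈ 0.69565)
(-42*C*32)/95757 = (-42*16/23*32)/95757 = -672/23*32*(1/95757) = -21504/23*1/95757 = -7168/734137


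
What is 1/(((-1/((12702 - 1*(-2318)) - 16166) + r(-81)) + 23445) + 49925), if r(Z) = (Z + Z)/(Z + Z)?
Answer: 1146/84083167 ≈ 1.3629e-5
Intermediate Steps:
r(Z) = 1 (r(Z) = (2*Z)/((2*Z)) = (2*Z)*(1/(2*Z)) = 1)
1/(((-1/((12702 - 1*(-2318)) - 16166) + r(-81)) + 23445) + 49925) = 1/(((-1/((12702 - 1*(-2318)) - 16166) + 1) + 23445) + 49925) = 1/(((-1/((12702 + 2318) - 16166) + 1) + 23445) + 49925) = 1/(((-1/(15020 - 16166) + 1) + 23445) + 49925) = 1/(((-1/(-1146) + 1) + 23445) + 49925) = 1/(((-1*(-1/1146) + 1) + 23445) + 49925) = 1/(((1/1146 + 1) + 23445) + 49925) = 1/((1147/1146 + 23445) + 49925) = 1/(26869117/1146 + 49925) = 1/(84083167/1146) = 1146/84083167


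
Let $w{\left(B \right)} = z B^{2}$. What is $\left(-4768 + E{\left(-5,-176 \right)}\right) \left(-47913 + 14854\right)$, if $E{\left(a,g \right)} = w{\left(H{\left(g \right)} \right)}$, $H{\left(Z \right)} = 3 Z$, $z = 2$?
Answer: $-18275015200$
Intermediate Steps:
$w{\left(B \right)} = 2 B^{2}$
$E{\left(a,g \right)} = 18 g^{2}$ ($E{\left(a,g \right)} = 2 \left(3 g\right)^{2} = 2 \cdot 9 g^{2} = 18 g^{2}$)
$\left(-4768 + E{\left(-5,-176 \right)}\right) \left(-47913 + 14854\right) = \left(-4768 + 18 \left(-176\right)^{2}\right) \left(-47913 + 14854\right) = \left(-4768 + 18 \cdot 30976\right) \left(-33059\right) = \left(-4768 + 557568\right) \left(-33059\right) = 552800 \left(-33059\right) = -18275015200$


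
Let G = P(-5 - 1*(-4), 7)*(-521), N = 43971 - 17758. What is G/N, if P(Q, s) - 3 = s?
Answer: -5210/26213 ≈ -0.19876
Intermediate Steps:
P(Q, s) = 3 + s
N = 26213
G = -5210 (G = (3 + 7)*(-521) = 10*(-521) = -5210)
G/N = -5210/26213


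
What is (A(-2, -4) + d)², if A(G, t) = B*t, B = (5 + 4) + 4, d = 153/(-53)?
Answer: 8462281/2809 ≈ 3012.6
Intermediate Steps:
d = -153/53 (d = 153*(-1/53) = -153/53 ≈ -2.8868)
B = 13 (B = 9 + 4 = 13)
A(G, t) = 13*t
(A(-2, -4) + d)² = (13*(-4) - 153/53)² = (-52 - 153/53)² = (-2909/53)² = 8462281/2809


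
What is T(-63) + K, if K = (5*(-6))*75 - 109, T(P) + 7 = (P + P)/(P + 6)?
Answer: -44912/19 ≈ -2363.8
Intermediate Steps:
T(P) = -7 + 2*P/(6 + P) (T(P) = -7 + (P + P)/(P + 6) = -7 + (2*P)/(6 + P) = -7 + 2*P/(6 + P))
K = -2359 (K = -30*75 - 109 = -2250 - 109 = -2359)
T(-63) + K = (-42 - 5*(-63))/(6 - 63) - 2359 = (-42 + 315)/(-57) - 2359 = -1/57*273 - 2359 = -91/19 - 2359 = -44912/19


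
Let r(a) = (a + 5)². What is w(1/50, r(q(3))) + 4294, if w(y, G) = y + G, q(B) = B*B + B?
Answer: 229151/50 ≈ 4583.0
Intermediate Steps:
q(B) = B + B² (q(B) = B² + B = B + B²)
r(a) = (5 + a)²
w(y, G) = G + y
w(1/50, r(q(3))) + 4294 = ((5 + 3*(1 + 3))² + 1/50) + 4294 = ((5 + 3*4)² + 1*(1/50)) + 4294 = ((5 + 12)² + 1/50) + 4294 = (17² + 1/50) + 4294 = (289 + 1/50) + 4294 = 14451/50 + 4294 = 229151/50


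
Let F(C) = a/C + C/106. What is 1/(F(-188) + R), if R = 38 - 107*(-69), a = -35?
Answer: 9964/73927027 ≈ 0.00013478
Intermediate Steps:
R = 7421 (R = 38 + 7383 = 7421)
F(C) = -35/C + C/106
1/(F(-188) + R) = 1/((-35/(-188) + (1/106)*(-188)) + 7421) = 1/((-35*(-1/188) - 94/53) + 7421) = 1/((35/188 - 94/53) + 7421) = 1/(-15817/9964 + 7421) = 1/(73927027/9964) = 9964/73927027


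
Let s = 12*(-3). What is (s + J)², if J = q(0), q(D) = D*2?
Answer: 1296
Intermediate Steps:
s = -36
q(D) = 2*D
J = 0 (J = 2*0 = 0)
(s + J)² = (-36 + 0)² = (-36)² = 1296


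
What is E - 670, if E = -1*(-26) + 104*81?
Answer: 7780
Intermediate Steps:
E = 8450 (E = 26 + 8424 = 8450)
E - 670 = 8450 - 670 = 7780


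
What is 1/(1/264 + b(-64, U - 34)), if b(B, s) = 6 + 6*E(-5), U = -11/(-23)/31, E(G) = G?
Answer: -264/6335 ≈ -0.041673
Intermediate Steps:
U = 11/713 (U = -11*(-1/23)*(1/31) = (11/23)*(1/31) = 11/713 ≈ 0.015428)
b(B, s) = -24 (b(B, s) = 6 + 6*(-5) = 6 - 30 = -24)
1/(1/264 + b(-64, U - 34)) = 1/(1/264 - 24) = 1/(-6335/264) = -264/6335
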